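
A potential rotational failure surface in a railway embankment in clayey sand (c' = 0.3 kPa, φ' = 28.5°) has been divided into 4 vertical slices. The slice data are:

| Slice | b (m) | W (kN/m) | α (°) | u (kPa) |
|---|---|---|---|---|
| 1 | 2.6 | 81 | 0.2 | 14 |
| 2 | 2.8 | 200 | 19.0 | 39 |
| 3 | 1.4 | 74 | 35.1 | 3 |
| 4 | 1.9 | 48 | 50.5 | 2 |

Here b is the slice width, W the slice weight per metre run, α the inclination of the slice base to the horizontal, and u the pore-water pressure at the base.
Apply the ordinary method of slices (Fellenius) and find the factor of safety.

FS = 0.76

Ordinary method of slices: FS = Σ[c'·Δl_i + (W_i cosα_i − u_i·Δl_i)·tanφ'] / Σ W_i sinα_i, with Δl_i = b_i / cosα_i.
Slice 1: Δl = 2.6/cos0.2° = 2.600 m; N'_1 = 81·cos0.2° − 14·2.600 = 44.6; c'Δl = 0.78; W sinα = 0.3
Slice 2: Δl = 2.8/cos19.0° = 2.961 m; N'_2 = 200·cos19.0° − 39·2.961 = 73.6; c'Δl = 0.89; W sinα = 65.1
Slice 3: Δl = 1.4/cos35.1° = 1.711 m; N'_3 = 74·cos35.1° − 3·1.711 = 55.4; c'Δl = 0.51; W sinα = 42.6
Slice 4: Δl = 1.9/cos50.5° = 2.987 m; N'_4 = 48·cos50.5° − 2·2.987 = 24.6; c'Δl = 0.90; W sinα = 37.0
Σc'Δl = 3.1 kN/m; ΣN' = 198.2 kN/m; ΣW sinα = 145.0 kN/m
Resisting = 3.1 + 198.2·tan28.5° = 3.1 + 107.6 = 110.7 kN/m
FS = 110.7 / 145.0 = 0.763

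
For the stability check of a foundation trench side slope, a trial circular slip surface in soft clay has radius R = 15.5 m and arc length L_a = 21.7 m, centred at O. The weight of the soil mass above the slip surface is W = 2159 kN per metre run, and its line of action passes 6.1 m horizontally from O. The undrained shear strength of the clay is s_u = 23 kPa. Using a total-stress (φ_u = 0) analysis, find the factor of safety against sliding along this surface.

FS = 0.59

Taking moments about the centre O, the resisting moment is provided by the undrained shear strength acting along the arc:
M_R = s_u·L_a·R = 23·21.70·15.5 = 7736.0 kN·m/m
M_D = W·d = 2159·6.1 = 13169.9 kN·m/m
FS = M_R / M_D = 7736.0 / 13169.9 = 0.587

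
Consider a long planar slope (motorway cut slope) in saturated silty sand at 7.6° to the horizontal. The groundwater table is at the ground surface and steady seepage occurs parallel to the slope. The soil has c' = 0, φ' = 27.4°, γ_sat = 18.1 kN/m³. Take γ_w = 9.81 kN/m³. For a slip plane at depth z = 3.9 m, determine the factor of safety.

FS = 1.78

With seepage parallel to the slope and the water table at the surface, the effective normal stress on the slip plane uses the buoyant unit weight γ' = γ_sat − γ_w while the driving shear stress uses γ_sat:
FS = [c' + γ' z cos²β tanφ'] / [γ_sat z sinβ cosβ]
(For c' = 0 this reduces to FS = (γ'/γ_sat)·tanφ'/tanβ.)
γ' = 18.1 − 9.81 = 8.29 kN/m³
Numerator = 0.0 + 8.29·3.9·cos²7.6°·tan27.4° = 0.0 + 8.29·3.9·0.9825·0.5184 = 16.466 kPa
Denominator = 18.1·3.9·sin7.6°·cos7.6° = 18.1·3.9·0.1323·0.9912 = 9.254 kPa
FS = 16.466 / 9.254 = 1.779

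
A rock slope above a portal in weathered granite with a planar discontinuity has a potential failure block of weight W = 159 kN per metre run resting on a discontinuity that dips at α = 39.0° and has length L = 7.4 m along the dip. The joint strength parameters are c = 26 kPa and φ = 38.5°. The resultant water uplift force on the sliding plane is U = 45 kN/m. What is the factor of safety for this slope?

Resolving the block weight along and normal to the plane and applying the Mohr–Coulomb strength on the joint:
N' = W cosα − U = 159·cos39.0° − 45 = 78.6 kN/m
Driving force T = W sinα = 159·sin39.0° = 100.1 kN/m
Resisting force R = c·L + N'·tanφ = 26·7.4 + 78.6·tan38.5° = 192.4 + 62.5 = 254.9 kN/m
FS = R / T = 254.9 / 100.1 = 2.547

FS = 2.55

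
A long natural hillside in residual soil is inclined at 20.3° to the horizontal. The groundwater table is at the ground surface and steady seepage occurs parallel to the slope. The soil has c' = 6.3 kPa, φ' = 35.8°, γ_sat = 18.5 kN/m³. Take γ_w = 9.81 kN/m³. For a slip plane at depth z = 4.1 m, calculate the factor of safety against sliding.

With seepage parallel to the slope and the water table at the surface, the effective normal stress on the slip plane uses the buoyant unit weight γ' = γ_sat − γ_w while the driving shear stress uses γ_sat:
FS = [c' + γ' z cos²β tanφ'] / [γ_sat z sinβ cosβ]
γ' = 18.5 − 9.81 = 8.69 kN/m³
Numerator = 6.3 + 8.69·4.1·cos²20.3°·tan35.8° = 6.3 + 8.69·4.1·0.8796·0.7212 = 28.904 kPa
Denominator = 18.5·4.1·sin20.3°·cos20.3° = 18.5·4.1·0.3469·0.9379 = 24.681 kPa
FS = 28.904 / 24.681 = 1.171

FS = 1.17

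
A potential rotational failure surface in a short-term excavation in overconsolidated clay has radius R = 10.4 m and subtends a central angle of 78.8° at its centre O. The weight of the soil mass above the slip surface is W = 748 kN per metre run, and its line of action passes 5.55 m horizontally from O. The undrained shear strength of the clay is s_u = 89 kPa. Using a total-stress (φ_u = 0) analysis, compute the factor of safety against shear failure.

FS = 3.19

Taking moments about the centre O, the resisting moment is provided by the undrained shear strength acting along the arc:
Arc length L_a = R·θ = 10.4·(78.8°·π/180) = 10.4·1.3753 = 14.30 m
M_R = s_u·L_a·R = 89·14.30·10.4 = 13239.2 kN·m/m
M_D = W·d = 748·5.55 = 4151.4 kN·m/m
FS = M_R / M_D = 13239.2 / 4151.4 = 3.189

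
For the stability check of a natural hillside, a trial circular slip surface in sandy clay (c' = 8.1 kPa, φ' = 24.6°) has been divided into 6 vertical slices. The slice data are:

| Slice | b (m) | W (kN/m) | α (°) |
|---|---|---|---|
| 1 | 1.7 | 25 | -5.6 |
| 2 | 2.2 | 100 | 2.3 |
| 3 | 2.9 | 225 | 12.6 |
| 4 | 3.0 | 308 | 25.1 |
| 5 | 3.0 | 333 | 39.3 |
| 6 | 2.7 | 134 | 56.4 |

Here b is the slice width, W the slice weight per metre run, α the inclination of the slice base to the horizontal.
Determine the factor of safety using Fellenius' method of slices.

Ordinary method of slices: FS = Σ[c'·Δl_i + (W_i cosα_i)·tanφ'] / Σ W_i sinα_i, with Δl_i = b_i / cosα_i.
Slice 1: Δl = 1.7/cos(-5.6°) = 1.708 m; N'_1 = 25·cos(-5.6°) = 24.9; c'Δl = 13.84; W sinα = -2.4
Slice 2: Δl = 2.2/cos2.3° = 2.202 m; N'_2 = 100·cos2.3° = 99.9; c'Δl = 17.83; W sinα = 4.0
Slice 3: Δl = 2.9/cos12.6° = 2.972 m; N'_3 = 225·cos12.6° = 219.6; c'Δl = 24.07; W sinα = 49.1
Slice 4: Δl = 3.0/cos25.1° = 3.313 m; N'_4 = 308·cos25.1° = 278.9; c'Δl = 26.83; W sinα = 130.7
Slice 5: Δl = 3.0/cos39.3° = 3.877 m; N'_5 = 333·cos39.3° = 257.7; c'Δl = 31.40; W sinα = 210.9
Slice 6: Δl = 2.7/cos56.4° = 4.879 m; N'_6 = 134·cos56.4° = 74.2; c'Δl = 39.52; W sinα = 111.6
Σc'Δl = 153.5 kN/m; ΣN' = 955.1 kN/m; ΣW sinα = 503.8 kN/m
Resisting = 153.5 + 955.1·tan24.6° = 153.5 + 437.3 = 590.8 kN/m
FS = 590.8 / 503.8 = 1.173

FS = 1.17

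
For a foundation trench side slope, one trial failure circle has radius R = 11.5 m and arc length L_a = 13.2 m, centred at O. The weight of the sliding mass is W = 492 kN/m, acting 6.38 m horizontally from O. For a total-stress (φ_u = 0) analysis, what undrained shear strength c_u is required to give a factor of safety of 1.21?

FS = c_u·L_a·R / (W·d), so c_u = FS·W·d / (L_a·R).
c_u = 1.21·492·6.38 / (13.20·11.5) = 3798.1 / 151.80 = 25.02 kPa

c_u = 25.0 kPa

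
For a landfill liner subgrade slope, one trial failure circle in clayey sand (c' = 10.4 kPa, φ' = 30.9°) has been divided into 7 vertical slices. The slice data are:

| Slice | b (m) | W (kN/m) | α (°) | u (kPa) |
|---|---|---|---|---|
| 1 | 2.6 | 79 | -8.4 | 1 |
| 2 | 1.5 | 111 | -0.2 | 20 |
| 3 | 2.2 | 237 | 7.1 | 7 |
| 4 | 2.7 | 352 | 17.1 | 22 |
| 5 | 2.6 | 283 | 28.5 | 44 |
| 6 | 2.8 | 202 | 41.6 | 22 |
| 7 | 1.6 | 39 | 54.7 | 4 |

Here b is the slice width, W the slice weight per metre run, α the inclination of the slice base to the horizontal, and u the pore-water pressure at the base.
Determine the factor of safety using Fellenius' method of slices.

FS = 1.66

Ordinary method of slices: FS = Σ[c'·Δl_i + (W_i cosα_i − u_i·Δl_i)·tanφ'] / Σ W_i sinα_i, with Δl_i = b_i / cosα_i.
Slice 1: Δl = 2.6/cos(-8.4°) = 2.628 m; N'_1 = 79·cos(-8.4°) − 1·2.628 = 75.5; c'Δl = 27.33; W sinα = -11.5
Slice 2: Δl = 1.5/cos(-0.2°) = 1.500 m; N'_2 = 111·cos(-0.2°) − 20·1.500 = 81.0; c'Δl = 15.60; W sinα = -0.4
Slice 3: Δl = 2.2/cos7.1° = 2.217 m; N'_3 = 237·cos7.1° − 7·2.217 = 219.7; c'Δl = 23.06; W sinα = 29.3
Slice 4: Δl = 2.7/cos17.1° = 2.825 m; N'_4 = 352·cos17.1° − 22·2.825 = 274.3; c'Δl = 29.38; W sinα = 103.5
Slice 5: Δl = 2.6/cos28.5° = 2.959 m; N'_5 = 283·cos28.5° − 44·2.959 = 118.5; c'Δl = 30.77; W sinα = 135.0
Slice 6: Δl = 2.8/cos41.6° = 3.744 m; N'_6 = 202·cos41.6° − 22·3.744 = 68.7; c'Δl = 38.94; W sinα = 134.1
Slice 7: Δl = 1.6/cos54.7° = 2.769 m; N'_7 = 39·cos54.7° − 4·2.769 = 11.5; c'Δl = 28.80; W sinα = 31.8
Σc'Δl = 193.9 kN/m; ΣN' = 849.2 kN/m; ΣW sinα = 421.8 kN/m
Resisting = 193.9 + 849.2·tan30.9° = 193.9 + 508.2 = 702.1 kN/m
FS = 702.1 / 421.8 = 1.664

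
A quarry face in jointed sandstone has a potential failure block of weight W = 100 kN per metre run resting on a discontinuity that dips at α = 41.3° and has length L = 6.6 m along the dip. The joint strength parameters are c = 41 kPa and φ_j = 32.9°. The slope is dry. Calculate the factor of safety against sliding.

FS = 4.84

Resolving the block weight along and normal to the plane and applying the Mohr–Coulomb strength on the joint:
N' = W cosα = 100·cos41.3° = 75.1 kN/m
Driving force T = W sinα = 100·sin41.3° = 66.0 kN/m
Resisting force R = c·L + N'·tanφ_j = 41·6.6 + 75.1·tan32.9° = 270.6 + 48.6 = 319.2 kN/m
FS = R / T = 319.2 / 66.0 = 4.836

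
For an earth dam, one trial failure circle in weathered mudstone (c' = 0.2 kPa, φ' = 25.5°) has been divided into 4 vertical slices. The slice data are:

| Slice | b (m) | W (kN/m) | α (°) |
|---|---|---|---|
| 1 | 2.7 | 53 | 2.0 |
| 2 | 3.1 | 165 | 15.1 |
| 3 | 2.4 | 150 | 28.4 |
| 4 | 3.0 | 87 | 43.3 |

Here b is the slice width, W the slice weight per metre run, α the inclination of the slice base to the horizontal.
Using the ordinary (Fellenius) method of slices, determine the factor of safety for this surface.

Ordinary method of slices: FS = Σ[c'·Δl_i + (W_i cosα_i)·tanφ'] / Σ W_i sinα_i, with Δl_i = b_i / cosα_i.
Slice 1: Δl = 2.7/cos2.0° = 2.702 m; N'_1 = 53·cos2.0° = 53.0; c'Δl = 0.54; W sinα = 1.8
Slice 2: Δl = 3.1/cos15.1° = 3.211 m; N'_2 = 165·cos15.1° = 159.3; c'Δl = 0.64; W sinα = 43.0
Slice 3: Δl = 2.4/cos28.4° = 2.728 m; N'_3 = 150·cos28.4° = 131.9; c'Δl = 0.55; W sinα = 71.3
Slice 4: Δl = 3.0/cos43.3° = 4.122 m; N'_4 = 87·cos43.3° = 63.3; c'Δl = 0.82; W sinα = 59.7
Σc'Δl = 2.6 kN/m; ΣN' = 407.5 kN/m; ΣW sinα = 175.8 kN/m
Resisting = 2.6 + 407.5·tan25.5° = 2.6 + 194.4 = 196.9 kN/m
FS = 196.9 / 175.8 = 1.120

FS = 1.12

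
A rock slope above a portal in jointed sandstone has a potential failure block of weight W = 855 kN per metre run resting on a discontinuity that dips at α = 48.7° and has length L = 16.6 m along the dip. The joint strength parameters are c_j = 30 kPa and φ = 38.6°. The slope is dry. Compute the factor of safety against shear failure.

FS = 1.48

Resolving the block weight along and normal to the plane and applying the Mohr–Coulomb strength on the joint:
N' = W cosα = 855·cos48.7° = 564.3 kN/m
Driving force T = W sinα = 855·sin48.7° = 642.3 kN/m
Resisting force R = c_j·L + N'·tanφ = 30·16.6 + 564.3·tan38.6° = 498.0 + 450.5 = 948.5 kN/m
FS = R / T = 948.5 / 642.3 = 1.477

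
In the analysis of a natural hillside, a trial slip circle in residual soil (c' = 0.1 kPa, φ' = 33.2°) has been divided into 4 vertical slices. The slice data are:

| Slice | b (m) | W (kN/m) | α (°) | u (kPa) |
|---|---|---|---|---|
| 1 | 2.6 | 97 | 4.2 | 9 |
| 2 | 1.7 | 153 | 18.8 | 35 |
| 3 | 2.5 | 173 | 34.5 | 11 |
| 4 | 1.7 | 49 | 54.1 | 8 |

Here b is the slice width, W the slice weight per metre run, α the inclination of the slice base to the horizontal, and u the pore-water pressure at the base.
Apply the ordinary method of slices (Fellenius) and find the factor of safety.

FS = 0.92

Ordinary method of slices: FS = Σ[c'·Δl_i + (W_i cosα_i − u_i·Δl_i)·tanφ'] / Σ W_i sinα_i, with Δl_i = b_i / cosα_i.
Slice 1: Δl = 2.6/cos4.2° = 2.607 m; N'_1 = 97·cos4.2° − 9·2.607 = 73.3; c'Δl = 0.26; W sinα = 7.1
Slice 2: Δl = 1.7/cos18.8° = 1.796 m; N'_2 = 153·cos18.8° − 35·1.796 = 82.0; c'Δl = 0.18; W sinα = 49.3
Slice 3: Δl = 2.5/cos34.5° = 3.034 m; N'_3 = 173·cos34.5° − 11·3.034 = 109.2; c'Δl = 0.30; W sinα = 98.0
Slice 4: Δl = 1.7/cos54.1° = 2.899 m; N'_4 = 49·cos54.1° − 8·2.899 = 5.5; c'Δl = 0.29; W sinα = 39.7
Σc'Δl = 1.0 kN/m; ΣN' = 270.0 kN/m; ΣW sinα = 194.1 kN/m
Resisting = 1.0 + 270.0·tan33.2° = 1.0 + 176.7 = 177.7 kN/m
FS = 177.7 / 194.1 = 0.916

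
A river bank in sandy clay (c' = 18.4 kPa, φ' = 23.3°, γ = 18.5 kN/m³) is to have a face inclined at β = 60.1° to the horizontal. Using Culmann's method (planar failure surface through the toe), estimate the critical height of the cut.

Culmann's analysis gives the critical failure plane at α_cr = (β + φ')/2 = (60.1 + 23.3)/2 = 41.7°, and the critical height
H_c = (4c'/γ) · sinβ cosφ' / [1 − cos(β − φ')]
    = (4·18.4/18.5) · sin60.1°·cos23.3° / [1 − cos(36.8°)]
    = 3.978 · 0.8669·0.9184 / [1 − 0.8007]
    = 3.978 · 0.7962 / 0.1993
    = 15.90 m

H_c = 15.90 m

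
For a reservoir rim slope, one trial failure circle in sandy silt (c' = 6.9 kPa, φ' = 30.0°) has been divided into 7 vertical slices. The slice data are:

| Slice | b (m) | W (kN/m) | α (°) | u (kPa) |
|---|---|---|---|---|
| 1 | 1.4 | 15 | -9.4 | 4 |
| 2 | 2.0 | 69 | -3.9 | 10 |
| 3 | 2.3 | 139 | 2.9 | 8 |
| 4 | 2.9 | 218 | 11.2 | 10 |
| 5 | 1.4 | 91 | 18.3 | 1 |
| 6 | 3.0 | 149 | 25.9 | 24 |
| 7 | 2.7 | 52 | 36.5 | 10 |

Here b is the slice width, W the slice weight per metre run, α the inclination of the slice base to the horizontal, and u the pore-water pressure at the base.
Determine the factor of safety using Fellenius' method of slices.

Ordinary method of slices: FS = Σ[c'·Δl_i + (W_i cosα_i − u_i·Δl_i)·tanφ'] / Σ W_i sinα_i, with Δl_i = b_i / cosα_i.
Slice 1: Δl = 1.4/cos(-9.4°) = 1.419 m; N'_1 = 15·cos(-9.4°) − 4·1.419 = 9.1; c'Δl = 9.79; W sinα = -2.4
Slice 2: Δl = 2.0/cos(-3.9°) = 2.005 m; N'_2 = 69·cos(-3.9°) − 10·2.005 = 48.8; c'Δl = 13.83; W sinα = -4.7
Slice 3: Δl = 2.3/cos2.9° = 2.303 m; N'_3 = 139·cos2.9° − 8·2.303 = 120.4; c'Δl = 15.89; W sinα = 7.0
Slice 4: Δl = 2.9/cos11.2° = 2.956 m; N'_4 = 218·cos11.2° − 10·2.956 = 184.3; c'Δl = 20.40; W sinα = 42.3
Slice 5: Δl = 1.4/cos18.3° = 1.475 m; N'_5 = 91·cos18.3° − 1·1.475 = 84.9; c'Δl = 10.17; W sinα = 28.6
Slice 6: Δl = 3.0/cos25.9° = 3.335 m; N'_6 = 149·cos25.9° − 24·3.335 = 54.0; c'Δl = 23.01; W sinα = 65.1
Slice 7: Δl = 2.7/cos36.5° = 3.359 m; N'_7 = 52·cos36.5° − 10·3.359 = 8.2; c'Δl = 23.18; W sinα = 30.9
Σc'Δl = 116.3 kN/m; ΣN' = 509.7 kN/m; ΣW sinα = 166.8 kN/m
Resisting = 116.3 + 509.7·tan30.0° = 116.3 + 294.3 = 410.6 kN/m
FS = 410.6 / 166.8 = 2.461

FS = 2.46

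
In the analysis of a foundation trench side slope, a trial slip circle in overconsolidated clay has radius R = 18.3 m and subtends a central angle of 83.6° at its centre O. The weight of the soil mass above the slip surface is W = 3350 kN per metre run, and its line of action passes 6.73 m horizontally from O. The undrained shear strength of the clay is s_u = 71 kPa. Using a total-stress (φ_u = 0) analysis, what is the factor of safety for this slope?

FS = 1.54

Taking moments about the centre O, the resisting moment is provided by the undrained shear strength acting along the arc:
Arc length L_a = R·θ = 18.3·(83.6°·π/180) = 18.3·1.4591 = 26.70 m
M_R = s_u·L_a·R = 71·26.70·18.3 = 34693.2 kN·m/m
M_D = W·d = 3350·6.73 = 22545.5 kN·m/m
FS = M_R / M_D = 34693.2 / 22545.5 = 1.539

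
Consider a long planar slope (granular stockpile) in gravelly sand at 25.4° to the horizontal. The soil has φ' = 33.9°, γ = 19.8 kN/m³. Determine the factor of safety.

For a dry cohesionless infinite slope the factor of safety is FS = tanφ' / tanβ.
FS = tan33.9° / tan25.4° = 0.6720 / 0.4748 = 1.415

FS = 1.42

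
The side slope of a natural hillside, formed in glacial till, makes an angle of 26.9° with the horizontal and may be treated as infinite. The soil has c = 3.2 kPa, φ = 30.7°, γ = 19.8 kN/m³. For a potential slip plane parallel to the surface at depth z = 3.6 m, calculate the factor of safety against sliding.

For an infinite slope with a slip plane parallel to the surface (no pore pressure): FS = [c + γz cos²β tanφ] / [γz sinβ cosβ].
γz = 19.8·3.6 = 71.28 kN/m²
Numerator = 3.2 + 71.28·cos²26.9°·tan30.7° = 3.2 + 71.28·0.7953·0.5938 = 36.860 kPa
Denominator = 71.28·sin26.9°·cos26.9° = 71.28·0.4524·0.8918 = 28.760 kPa
FS = 36.860 / 28.760 = 1.282

FS = 1.28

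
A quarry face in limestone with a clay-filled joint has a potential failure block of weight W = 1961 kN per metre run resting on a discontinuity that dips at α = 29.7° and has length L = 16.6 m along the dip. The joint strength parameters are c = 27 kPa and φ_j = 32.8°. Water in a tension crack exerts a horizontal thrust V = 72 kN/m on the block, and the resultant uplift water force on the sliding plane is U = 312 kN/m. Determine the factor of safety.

FS = 1.28

Resolving the block weight along and normal to the plane and applying the Mohr–Coulomb strength on the joint:
N' = W cosα − U − V sinα = 1961·cos29.7° − 312 − 72·sin29.7° = 1355.7 kN/m
Driving force T = W sinα + V cosα = 1961·sin29.7° + 72·cos29.7° = 1034.1 kN/m
Resisting force R = c·L + N'·tanφ_j = 27·16.6 + 1355.7·tan32.8° = 448.2 + 873.7 = 1321.9 kN/m
FS = R / T = 1321.9 / 1034.1 = 1.278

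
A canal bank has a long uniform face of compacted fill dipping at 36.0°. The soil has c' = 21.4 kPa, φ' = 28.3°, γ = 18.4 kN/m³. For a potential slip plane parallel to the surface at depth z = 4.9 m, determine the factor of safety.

FS = 1.24

For an infinite slope with a slip plane parallel to the surface (no pore pressure): FS = [c' + γz cos²β tanφ'] / [γz sinβ cosβ].
γz = 18.4·4.9 = 90.16 kN/m²
Numerator = 21.4 + 90.16·cos²36.0°·tan28.3° = 21.4 + 90.16·0.6545·0.5384 = 53.174 kPa
Denominator = 90.16·sin36.0°·cos36.0° = 90.16·0.5878·0.8090 = 42.874 kPa
FS = 53.174 / 42.874 = 1.240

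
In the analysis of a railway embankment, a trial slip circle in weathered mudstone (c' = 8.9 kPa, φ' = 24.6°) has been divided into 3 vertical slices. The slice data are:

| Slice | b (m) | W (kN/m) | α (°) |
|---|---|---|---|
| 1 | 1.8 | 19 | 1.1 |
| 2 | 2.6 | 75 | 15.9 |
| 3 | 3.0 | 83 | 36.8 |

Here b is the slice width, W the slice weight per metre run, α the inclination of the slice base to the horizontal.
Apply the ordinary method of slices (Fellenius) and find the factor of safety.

Ordinary method of slices: FS = Σ[c'·Δl_i + (W_i cosα_i)·tanφ'] / Σ W_i sinα_i, with Δl_i = b_i / cosα_i.
Slice 1: Δl = 1.8/cos1.1° = 1.800 m; N'_1 = 19·cos1.1° = 19.0; c'Δl = 16.02; W sinα = 0.4
Slice 2: Δl = 2.6/cos15.9° = 2.703 m; N'_2 = 75·cos15.9° = 72.1; c'Δl = 24.06; W sinα = 20.5
Slice 3: Δl = 3.0/cos36.8° = 3.747 m; N'_3 = 83·cos36.8° = 66.5; c'Δl = 33.34; W sinα = 49.7
Σc'Δl = 73.4 kN/m; ΣN' = 157.6 kN/m; ΣW sinα = 70.6 kN/m
Resisting = 73.4 + 157.6·tan24.6° = 73.4 + 72.1 = 145.6 kN/m
FS = 145.6 / 70.6 = 2.061

FS = 2.06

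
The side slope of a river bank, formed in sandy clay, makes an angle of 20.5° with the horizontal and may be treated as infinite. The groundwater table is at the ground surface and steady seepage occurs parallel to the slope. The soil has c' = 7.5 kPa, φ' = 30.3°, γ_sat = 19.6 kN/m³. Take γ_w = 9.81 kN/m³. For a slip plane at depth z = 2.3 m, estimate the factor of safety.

FS = 1.29

With seepage parallel to the slope and the water table at the surface, the effective normal stress on the slip plane uses the buoyant unit weight γ' = γ_sat − γ_w while the driving shear stress uses γ_sat:
FS = [c' + γ' z cos²β tanφ'] / [γ_sat z sinβ cosβ]
γ' = 19.6 − 9.81 = 9.79 kN/m³
Numerator = 7.5 + 9.79·2.3·cos²20.5°·tan30.3° = 7.5 + 9.79·2.3·0.8774·0.5844 = 19.044 kPa
Denominator = 19.6·2.3·sin20.5°·cos20.5° = 19.6·2.3·0.3502·0.9367 = 14.788 kPa
FS = 19.044 / 14.788 = 1.288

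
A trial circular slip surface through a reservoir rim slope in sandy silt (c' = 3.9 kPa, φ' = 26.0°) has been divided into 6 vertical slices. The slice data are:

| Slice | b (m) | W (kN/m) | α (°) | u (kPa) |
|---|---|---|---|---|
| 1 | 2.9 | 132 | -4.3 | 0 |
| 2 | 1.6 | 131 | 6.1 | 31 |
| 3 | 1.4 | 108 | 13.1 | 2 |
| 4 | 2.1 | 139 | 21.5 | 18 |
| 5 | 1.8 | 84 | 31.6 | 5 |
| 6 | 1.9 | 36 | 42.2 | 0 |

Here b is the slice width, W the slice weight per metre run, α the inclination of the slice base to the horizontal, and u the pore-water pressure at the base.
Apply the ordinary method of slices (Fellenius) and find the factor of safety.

FS = 1.96

Ordinary method of slices: FS = Σ[c'·Δl_i + (W_i cosα_i − u_i·Δl_i)·tanφ'] / Σ W_i sinα_i, with Δl_i = b_i / cosα_i.
Slice 1: Δl = 2.9/cos(-4.3°) = 2.908 m; N'_1 = 132·cos(-4.3°) − 0·2.908 = 131.6; c'Δl = 11.34; W sinα = -9.9
Slice 2: Δl = 1.6/cos6.1° = 1.609 m; N'_2 = 131·cos6.1° − 31·1.609 = 80.4; c'Δl = 6.28; W sinα = 13.9
Slice 3: Δl = 1.4/cos13.1° = 1.437 m; N'_3 = 108·cos13.1° − 2·1.437 = 102.3; c'Δl = 5.61; W sinα = 24.5
Slice 4: Δl = 2.1/cos21.5° = 2.257 m; N'_4 = 139·cos21.5° − 18·2.257 = 88.7; c'Δl = 8.80; W sinα = 50.9
Slice 5: Δl = 1.8/cos31.6° = 2.113 m; N'_5 = 84·cos31.6° − 5·2.113 = 61.0; c'Δl = 8.24; W sinα = 44.0
Slice 6: Δl = 1.9/cos42.2° = 2.565 m; N'_6 = 36·cos42.2° − 0·2.565 = 26.7; c'Δl = 10.00; W sinα = 24.2
Σc'Δl = 50.3 kN/m; ΣN' = 490.7 kN/m; ΣW sinα = 147.6 kN/m
Resisting = 50.3 + 490.7·tan26.0° = 50.3 + 239.3 = 289.6 kN/m
FS = 289.6 / 147.6 = 1.961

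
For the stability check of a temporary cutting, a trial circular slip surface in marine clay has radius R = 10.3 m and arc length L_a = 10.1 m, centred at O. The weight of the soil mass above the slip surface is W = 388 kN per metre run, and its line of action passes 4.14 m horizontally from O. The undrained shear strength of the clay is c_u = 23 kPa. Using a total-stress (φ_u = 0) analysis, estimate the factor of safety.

Taking moments about the centre O, the resisting moment is provided by the undrained shear strength acting along the arc:
M_R = c_u·L_a·R = 23·10.10·10.3 = 2392.7 kN·m/m
M_D = W·d = 388·4.14 = 1606.3 kN·m/m
FS = M_R / M_D = 2392.7 / 1606.3 = 1.490

FS = 1.49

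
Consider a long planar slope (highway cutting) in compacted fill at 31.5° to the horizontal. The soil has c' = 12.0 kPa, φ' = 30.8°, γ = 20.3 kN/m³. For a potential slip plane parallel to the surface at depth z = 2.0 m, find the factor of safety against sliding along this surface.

FS = 1.64

For an infinite slope with a slip plane parallel to the surface (no pore pressure): FS = [c' + γz cos²β tanφ'] / [γz sinβ cosβ].
γz = 20.3·2.0 = 40.60 kN/m²
Numerator = 12.0 + 40.60·cos²31.5°·tan30.8° = 12.0 + 40.60·0.7270·0.5961 = 29.595 kPa
Denominator = 40.60·sin31.5°·cos31.5° = 40.60·0.5225·0.8526 = 18.087 kPa
FS = 29.595 / 18.087 = 1.636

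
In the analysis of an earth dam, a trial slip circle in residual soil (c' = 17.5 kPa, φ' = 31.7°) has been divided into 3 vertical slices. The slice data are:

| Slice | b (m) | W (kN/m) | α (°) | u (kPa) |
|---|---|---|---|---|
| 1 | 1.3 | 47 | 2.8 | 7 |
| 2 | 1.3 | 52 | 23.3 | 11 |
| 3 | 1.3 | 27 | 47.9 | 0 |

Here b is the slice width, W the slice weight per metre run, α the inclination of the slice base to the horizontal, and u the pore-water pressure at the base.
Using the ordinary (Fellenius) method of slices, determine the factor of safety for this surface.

FS = 3.17

Ordinary method of slices: FS = Σ[c'·Δl_i + (W_i cosα_i − u_i·Δl_i)·tanφ'] / Σ W_i sinα_i, with Δl_i = b_i / cosα_i.
Slice 1: Δl = 1.3/cos2.8° = 1.302 m; N'_1 = 47·cos2.8° − 7·1.302 = 37.8; c'Δl = 22.78; W sinα = 2.3
Slice 2: Δl = 1.3/cos23.3° = 1.415 m; N'_2 = 52·cos23.3° − 11·1.415 = 32.2; c'Δl = 24.77; W sinα = 20.6
Slice 3: Δl = 1.3/cos47.9° = 1.939 m; N'_3 = 27·cos47.9° − 0·1.939 = 18.1; c'Δl = 33.93; W sinα = 20.0
Σc'Δl = 81.5 kN/m; ΣN' = 88.1 kN/m; ΣW sinα = 42.9 kN/m
Resisting = 81.5 + 88.1·tan31.7° = 81.5 + 54.4 = 135.9 kN/m
FS = 135.9 / 42.9 = 3.168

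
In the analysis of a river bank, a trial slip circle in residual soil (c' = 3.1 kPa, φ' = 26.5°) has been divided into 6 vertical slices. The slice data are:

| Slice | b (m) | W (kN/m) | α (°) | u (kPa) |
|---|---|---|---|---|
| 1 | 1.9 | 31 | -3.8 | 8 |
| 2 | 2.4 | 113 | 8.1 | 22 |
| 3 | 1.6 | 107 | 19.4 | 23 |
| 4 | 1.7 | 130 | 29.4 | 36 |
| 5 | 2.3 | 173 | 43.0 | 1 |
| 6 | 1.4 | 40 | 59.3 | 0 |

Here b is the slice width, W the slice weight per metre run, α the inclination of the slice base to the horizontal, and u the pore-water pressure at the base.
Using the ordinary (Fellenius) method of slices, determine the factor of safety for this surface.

FS = 0.77

Ordinary method of slices: FS = Σ[c'·Δl_i + (W_i cosα_i − u_i·Δl_i)·tanφ'] / Σ W_i sinα_i, with Δl_i = b_i / cosα_i.
Slice 1: Δl = 1.9/cos(-3.8°) = 1.904 m; N'_1 = 31·cos(-3.8°) − 8·1.904 = 15.7; c'Δl = 5.90; W sinα = -2.1
Slice 2: Δl = 2.4/cos8.1° = 2.424 m; N'_2 = 113·cos8.1° − 22·2.424 = 58.5; c'Δl = 7.51; W sinα = 15.9
Slice 3: Δl = 1.6/cos19.4° = 1.696 m; N'_3 = 107·cos19.4° − 23·1.696 = 61.9; c'Δl = 5.26; W sinα = 35.5
Slice 4: Δl = 1.7/cos29.4° = 1.951 m; N'_4 = 130·cos29.4° − 36·1.951 = 43.0; c'Δl = 6.05; W sinα = 63.8
Slice 5: Δl = 2.3/cos43.0° = 3.145 m; N'_5 = 173·cos43.0° − 1·3.145 = 123.4; c'Δl = 9.75; W sinα = 118.0
Slice 6: Δl = 1.4/cos59.3° = 2.742 m; N'_6 = 40·cos59.3° − 0·2.742 = 20.4; c'Δl = 8.50; W sinα = 34.4
Σc'Δl = 43.0 kN/m; ΣN' = 323.0 kN/m; ΣW sinα = 265.6 kN/m
Resisting = 43.0 + 323.0·tan26.5° = 43.0 + 161.0 = 204.0 kN/m
FS = 204.0 / 265.6 = 0.768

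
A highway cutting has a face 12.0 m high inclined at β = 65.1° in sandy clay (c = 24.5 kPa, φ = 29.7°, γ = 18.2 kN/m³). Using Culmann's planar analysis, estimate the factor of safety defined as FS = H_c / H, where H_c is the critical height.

FS = 1.91

H_c = (4c/γ) · sinβ cosφ / [1 − cos(β − φ)]
    = (4·24.5/18.2) · sin65.1°·cos29.7° / [1 − cos35.4°]
    = 5.385 · 0.7879 / 0.1849 = 22.95 m
FS = H_c / H = 22.95 / 12.0 = 1.912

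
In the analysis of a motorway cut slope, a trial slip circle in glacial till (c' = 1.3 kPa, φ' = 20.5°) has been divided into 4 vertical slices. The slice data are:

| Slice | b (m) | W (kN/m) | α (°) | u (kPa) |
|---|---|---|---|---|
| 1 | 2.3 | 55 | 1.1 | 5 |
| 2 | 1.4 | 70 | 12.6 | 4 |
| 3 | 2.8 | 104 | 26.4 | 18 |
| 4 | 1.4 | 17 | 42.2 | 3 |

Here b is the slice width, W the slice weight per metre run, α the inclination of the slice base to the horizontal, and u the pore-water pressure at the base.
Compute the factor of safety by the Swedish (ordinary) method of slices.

FS = 0.91

Ordinary method of slices: FS = Σ[c'·Δl_i + (W_i cosα_i − u_i·Δl_i)·tanφ'] / Σ W_i sinα_i, with Δl_i = b_i / cosα_i.
Slice 1: Δl = 2.3/cos1.1° = 2.300 m; N'_1 = 55·cos1.1° − 5·2.300 = 43.5; c'Δl = 2.99; W sinα = 1.1
Slice 2: Δl = 1.4/cos12.6° = 1.435 m; N'_2 = 70·cos12.6° − 4·1.435 = 62.6; c'Δl = 1.86; W sinα = 15.3
Slice 3: Δl = 2.8/cos26.4° = 3.126 m; N'_3 = 104·cos26.4° − 18·3.126 = 36.9; c'Δl = 4.06; W sinα = 46.2
Slice 4: Δl = 1.4/cos42.2° = 1.890 m; N'_4 = 17·cos42.2° − 3·1.890 = 6.9; c'Δl = 2.46; W sinα = 11.4
Σc'Δl = 11.4 kN/m; ΣN' = 149.9 kN/m; ΣW sinα = 74.0 kN/m
Resisting = 11.4 + 149.9·tan20.5° = 11.4 + 56.0 = 67.4 kN/m
FS = 67.4 / 74.0 = 0.911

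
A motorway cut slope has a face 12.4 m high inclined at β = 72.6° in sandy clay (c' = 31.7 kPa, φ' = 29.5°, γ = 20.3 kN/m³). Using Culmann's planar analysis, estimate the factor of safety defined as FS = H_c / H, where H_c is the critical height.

H_c = (4c'/γ) · sinβ cosφ' / [1 − cos(β − φ')]
    = (4·31.7/20.3) · sin72.6°·cos29.5° / [1 − cos43.1°]
    = 6.246 · 0.8305 / 0.2698 = 19.23 m
FS = H_c / H = 19.23 / 12.4 = 1.550

FS = 1.55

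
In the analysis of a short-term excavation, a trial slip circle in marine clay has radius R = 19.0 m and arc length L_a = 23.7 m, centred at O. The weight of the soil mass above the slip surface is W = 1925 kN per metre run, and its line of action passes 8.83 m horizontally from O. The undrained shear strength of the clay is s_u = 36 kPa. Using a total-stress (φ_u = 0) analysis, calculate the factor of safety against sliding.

FS = 0.95

Taking moments about the centre O, the resisting moment is provided by the undrained shear strength acting along the arc:
M_R = s_u·L_a·R = 36·23.70·19.0 = 16210.8 kN·m/m
M_D = W·d = 1925·8.83 = 16997.8 kN·m/m
FS = M_R / M_D = 16210.8 / 16997.8 = 0.954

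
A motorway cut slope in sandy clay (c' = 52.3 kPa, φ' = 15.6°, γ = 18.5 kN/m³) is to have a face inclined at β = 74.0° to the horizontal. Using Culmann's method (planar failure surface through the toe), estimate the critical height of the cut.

Culmann's analysis gives the critical failure plane at α_cr = (β + φ')/2 = (74.0 + 15.6)/2 = 44.8°, and the critical height
H_c = (4c'/γ) · sinβ cosφ' / [1 − cos(β − φ')]
    = (4·52.3/18.5) · sin74.0°·cos15.6° / [1 − cos(58.4°)]
    = 11.308 · 0.9613·0.9632 / [1 − 0.5240]
    = 11.308 · 0.9259 / 0.4760
    = 21.99 m

H_c = 21.99 m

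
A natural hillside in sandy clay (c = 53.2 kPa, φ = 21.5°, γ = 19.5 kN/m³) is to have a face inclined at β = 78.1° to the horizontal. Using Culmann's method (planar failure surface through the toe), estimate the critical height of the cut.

H_c = 22.10 m

Culmann's analysis gives the critical failure plane at α_cr = (β + φ)/2 = (78.1 + 21.5)/2 = 49.8°, and the critical height
H_c = (4c/γ) · sinβ cosφ / [1 − cos(β − φ)]
    = (4·53.2/19.5) · sin78.1°·cos21.5° / [1 − cos(56.6°)]
    = 10.913 · 0.9785·0.9304 / [1 − 0.5505]
    = 10.913 · 0.9104 / 0.4495
    = 22.10 m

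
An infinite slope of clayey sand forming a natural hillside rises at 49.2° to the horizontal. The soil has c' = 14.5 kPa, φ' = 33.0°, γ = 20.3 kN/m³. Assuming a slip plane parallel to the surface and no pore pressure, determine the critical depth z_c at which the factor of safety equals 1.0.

z_c = 3.29 m

Setting FS = 1.00 in FS = [c' + γz cos²β tanφ'] / [γz sinβ cosβ] and solving for z:
z = c' / [γ cosβ (FS·sinβ − cosβ·tanφ')]
  = 14.5 / [20.3·cos49.2°·(1.00·sin49.2° − cos49.2°·tan33.0°)]
  = 14.5 / [20.3·0.6534·(1.00·0.7570 − 0.6534·0.6494)]
  = 14.5 / 4.4125 = 3.286 m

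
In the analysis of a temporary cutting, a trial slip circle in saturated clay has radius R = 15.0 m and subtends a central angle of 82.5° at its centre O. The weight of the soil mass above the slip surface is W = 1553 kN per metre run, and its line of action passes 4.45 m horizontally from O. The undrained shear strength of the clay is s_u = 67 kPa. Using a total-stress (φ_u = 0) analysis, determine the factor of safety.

FS = 3.14

Taking moments about the centre O, the resisting moment is provided by the undrained shear strength acting along the arc:
Arc length L_a = R·θ = 15.0·(82.5°·π/180) = 15.0·1.4399 = 21.60 m
M_R = s_u·L_a·R = 67·21.60·15.0 = 21706.4 kN·m/m
M_D = W·d = 1553·4.45 = 6910.9 kN·m/m
FS = M_R / M_D = 21706.4 / 6910.9 = 3.141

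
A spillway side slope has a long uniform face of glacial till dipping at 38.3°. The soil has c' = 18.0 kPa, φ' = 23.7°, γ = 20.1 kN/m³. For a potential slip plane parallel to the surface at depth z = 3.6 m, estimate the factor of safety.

FS = 1.07

For an infinite slope with a slip plane parallel to the surface (no pore pressure): FS = [c' + γz cos²β tanφ'] / [γz sinβ cosβ].
γz = 20.1·3.6 = 72.36 kN/m²
Numerator = 18.0 + 72.36·cos²38.3°·tan23.7° = 18.0 + 72.36·0.6159·0.4390 = 37.563 kPa
Denominator = 72.36·sin38.3°·cos38.3° = 72.36·0.6198·0.7848 = 35.195 kPa
FS = 37.563 / 35.195 = 1.067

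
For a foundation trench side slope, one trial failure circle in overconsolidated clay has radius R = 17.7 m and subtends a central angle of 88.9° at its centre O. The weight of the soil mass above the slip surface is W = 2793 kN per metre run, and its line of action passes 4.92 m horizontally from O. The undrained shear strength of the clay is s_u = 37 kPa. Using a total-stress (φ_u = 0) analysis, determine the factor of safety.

FS = 1.31

Taking moments about the centre O, the resisting moment is provided by the undrained shear strength acting along the arc:
Arc length L_a = R·θ = 17.7·(88.9°·π/180) = 17.7·1.5516 = 27.46 m
M_R = s_u·L_a·R = 37·27.46·17.7 = 17985.7 kN·m/m
M_D = W·d = 2793·4.92 = 13741.6 kN·m/m
FS = M_R / M_D = 17985.7 / 13741.6 = 1.309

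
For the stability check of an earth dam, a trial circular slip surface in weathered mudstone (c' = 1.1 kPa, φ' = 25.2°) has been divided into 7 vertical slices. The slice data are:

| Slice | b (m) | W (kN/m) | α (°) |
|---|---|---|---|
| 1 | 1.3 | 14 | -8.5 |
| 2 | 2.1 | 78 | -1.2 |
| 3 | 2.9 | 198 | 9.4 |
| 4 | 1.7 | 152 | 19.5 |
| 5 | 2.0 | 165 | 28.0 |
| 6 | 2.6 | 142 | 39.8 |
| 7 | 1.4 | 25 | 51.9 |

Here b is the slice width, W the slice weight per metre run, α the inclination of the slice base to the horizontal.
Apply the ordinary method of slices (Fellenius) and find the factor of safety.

Ordinary method of slices: FS = Σ[c'·Δl_i + (W_i cosα_i)·tanφ'] / Σ W_i sinα_i, with Δl_i = b_i / cosα_i.
Slice 1: Δl = 1.3/cos(-8.5°) = 1.314 m; N'_1 = 14·cos(-8.5°) = 13.8; c'Δl = 1.45; W sinα = -2.1
Slice 2: Δl = 2.1/cos(-1.2°) = 2.100 m; N'_2 = 78·cos(-1.2°) = 78.0; c'Δl = 2.31; W sinα = -1.6
Slice 3: Δl = 2.9/cos9.4° = 2.939 m; N'_3 = 198·cos9.4° = 195.3; c'Δl = 3.23; W sinα = 32.3
Slice 4: Δl = 1.7/cos19.5° = 1.803 m; N'_4 = 152·cos19.5° = 143.3; c'Δl = 1.98; W sinα = 50.7
Slice 5: Δl = 2.0/cos28.0° = 2.265 m; N'_5 = 165·cos28.0° = 145.7; c'Δl = 2.49; W sinα = 77.5
Slice 6: Δl = 2.6/cos39.8° = 3.384 m; N'_6 = 142·cos39.8° = 109.1; c'Δl = 3.72; W sinα = 90.9
Slice 7: Δl = 1.4/cos51.9° = 2.269 m; N'_7 = 25·cos51.9° = 15.4; c'Δl = 2.50; W sinα = 19.7
Σc'Δl = 17.7 kN/m; ΣN' = 700.7 kN/m; ΣW sinα = 267.4 kN/m
Resisting = 17.7 + 700.7·tan25.2° = 17.7 + 329.7 = 347.4 kN/m
FS = 347.4 / 267.4 = 1.299

FS = 1.30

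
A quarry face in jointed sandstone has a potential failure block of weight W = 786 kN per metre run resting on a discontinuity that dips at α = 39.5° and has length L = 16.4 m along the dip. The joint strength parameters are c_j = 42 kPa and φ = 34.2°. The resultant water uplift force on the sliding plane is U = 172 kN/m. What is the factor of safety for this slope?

Resolving the block weight along and normal to the plane and applying the Mohr–Coulomb strength on the joint:
N' = W cosα − U = 786·cos39.5° − 172 = 434.5 kN/m
Driving force T = W sinα = 786·sin39.5° = 500.0 kN/m
Resisting force R = c_j·L + N'·tanφ = 42·16.4 + 434.5·tan34.2° = 688.8 + 295.3 = 984.1 kN/m
FS = R / T = 984.1 / 500.0 = 1.968

FS = 1.97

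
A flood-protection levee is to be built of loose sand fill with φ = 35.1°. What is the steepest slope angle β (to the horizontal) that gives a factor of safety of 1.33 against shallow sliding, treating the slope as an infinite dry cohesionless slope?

For an infinite dry cohesionless slope FS = tanφ/tanβ, so tanβ = tanφ / FS.
tanβ = tan35.1° / 1.33 = 0.7028 / 1.33 = 0.5284
β = arctan(0.5284) = 27.85°

β = 27.9°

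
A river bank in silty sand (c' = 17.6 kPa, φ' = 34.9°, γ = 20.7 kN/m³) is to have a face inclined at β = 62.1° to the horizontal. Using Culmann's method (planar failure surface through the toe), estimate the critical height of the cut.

H_c = 22.29 m

Culmann's analysis gives the critical failure plane at α_cr = (β + φ')/2 = (62.1 + 34.9)/2 = 48.5°, and the critical height
H_c = (4c'/γ) · sinβ cosφ' / [1 − cos(β − φ')]
    = (4·17.6/20.7) · sin62.1°·cos34.9° / [1 − cos(27.2°)]
    = 3.401 · 0.8838·0.8202 / [1 − 0.8894]
    = 3.401 · 0.7248 / 0.1106
    = 22.29 m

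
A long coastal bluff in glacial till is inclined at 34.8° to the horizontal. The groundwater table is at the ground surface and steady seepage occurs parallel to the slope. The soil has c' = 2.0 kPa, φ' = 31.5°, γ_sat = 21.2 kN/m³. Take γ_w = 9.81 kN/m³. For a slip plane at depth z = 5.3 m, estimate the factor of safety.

With seepage parallel to the slope and the water table at the surface, the effective normal stress on the slip plane uses the buoyant unit weight γ' = γ_sat − γ_w while the driving shear stress uses γ_sat:
FS = [c' + γ' z cos²β tanφ'] / [γ_sat z sinβ cosβ]
γ' = 21.2 − 9.81 = 11.39 kN/m³
Numerator = 2.0 + 11.39·5.3·cos²34.8°·tan31.5° = 2.0 + 11.39·5.3·0.6743·0.6128 = 26.944 kPa
Denominator = 21.2·5.3·sin34.8°·cos34.8° = 21.2·5.3·0.5707·0.8211 = 52.657 kPa
FS = 26.944 / 52.657 = 0.512

FS = 0.51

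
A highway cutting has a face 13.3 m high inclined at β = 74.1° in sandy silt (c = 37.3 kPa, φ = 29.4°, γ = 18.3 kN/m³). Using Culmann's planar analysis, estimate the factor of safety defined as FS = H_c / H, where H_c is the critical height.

FS = 1.78

H_c = (4c/γ) · sinβ cosφ / [1 − cos(β − φ)]
    = (4·37.3/18.3) · sin74.1°·cos29.4° / [1 − cos44.7°]
    = 8.153 · 0.8379 / 0.2892 = 23.62 m
FS = H_c / H = 23.62 / 13.3 = 1.776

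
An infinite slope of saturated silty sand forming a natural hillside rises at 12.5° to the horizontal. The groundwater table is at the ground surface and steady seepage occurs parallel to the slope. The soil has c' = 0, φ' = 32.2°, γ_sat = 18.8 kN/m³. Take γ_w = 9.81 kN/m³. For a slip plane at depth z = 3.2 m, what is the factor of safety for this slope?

With seepage parallel to the slope and the water table at the surface, the effective normal stress on the slip plane uses the buoyant unit weight γ' = γ_sat − γ_w while the driving shear stress uses γ_sat:
FS = [c' + γ' z cos²β tanφ'] / [γ_sat z sinβ cosβ]
(For c' = 0 this reduces to FS = (γ'/γ_sat)·tanφ'/tanβ.)
γ' = 18.8 − 9.81 = 8.99 kN/m³
Numerator = 0.0 + 8.99·3.2·cos²12.5°·tan32.2° = 0.0 + 8.99·3.2·0.9532·0.6297 = 17.268 kPa
Denominator = 18.8·3.2·sin12.5°·cos12.5° = 18.8·3.2·0.2164·0.9763 = 12.712 kPa
FS = 17.268 / 12.712 = 1.358

FS = 1.36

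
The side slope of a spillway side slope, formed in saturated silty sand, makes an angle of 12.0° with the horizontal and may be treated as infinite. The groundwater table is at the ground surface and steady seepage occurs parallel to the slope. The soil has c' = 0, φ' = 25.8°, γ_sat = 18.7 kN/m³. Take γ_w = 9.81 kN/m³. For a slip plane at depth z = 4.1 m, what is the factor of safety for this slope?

FS = 1.08

With seepage parallel to the slope and the water table at the surface, the effective normal stress on the slip plane uses the buoyant unit weight γ' = γ_sat − γ_w while the driving shear stress uses γ_sat:
FS = [c' + γ' z cos²β tanφ'] / [γ_sat z sinβ cosβ]
(For c' = 0 this reduces to FS = (γ'/γ_sat)·tanφ'/tanβ.)
γ' = 18.7 − 9.81 = 8.89 kN/m³
Numerator = 0.0 + 8.89·4.1·cos²12.0°·tan25.8° = 0.0 + 8.89·4.1·0.9568·0.4834 = 16.858 kPa
Denominator = 18.7·4.1·sin12.0°·cos12.0° = 18.7·4.1·0.2079·0.9781 = 15.592 kPa
FS = 16.858 / 15.592 = 1.081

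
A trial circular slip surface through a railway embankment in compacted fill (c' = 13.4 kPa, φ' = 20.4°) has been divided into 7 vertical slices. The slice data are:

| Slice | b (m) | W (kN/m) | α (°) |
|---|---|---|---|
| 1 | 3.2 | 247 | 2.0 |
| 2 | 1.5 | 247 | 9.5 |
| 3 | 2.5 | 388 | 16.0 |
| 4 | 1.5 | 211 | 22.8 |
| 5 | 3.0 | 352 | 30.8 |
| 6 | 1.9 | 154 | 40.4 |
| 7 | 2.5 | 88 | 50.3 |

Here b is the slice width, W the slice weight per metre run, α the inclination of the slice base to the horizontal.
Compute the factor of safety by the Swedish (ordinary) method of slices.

FS = 1.40

Ordinary method of slices: FS = Σ[c'·Δl_i + (W_i cosα_i)·tanφ'] / Σ W_i sinα_i, with Δl_i = b_i / cosα_i.
Slice 1: Δl = 3.2/cos2.0° = 3.202 m; N'_1 = 247·cos2.0° = 246.8; c'Δl = 42.91; W sinα = 8.6
Slice 2: Δl = 1.5/cos9.5° = 1.521 m; N'_2 = 247·cos9.5° = 243.6; c'Δl = 20.38; W sinα = 40.8
Slice 3: Δl = 2.5/cos16.0° = 2.601 m; N'_3 = 388·cos16.0° = 373.0; c'Δl = 34.85; W sinα = 106.9
Slice 4: Δl = 1.5/cos22.8° = 1.627 m; N'_4 = 211·cos22.8° = 194.5; c'Δl = 21.80; W sinα = 81.8
Slice 5: Δl = 3.0/cos30.8° = 3.493 m; N'_5 = 352·cos30.8° = 302.4; c'Δl = 46.80; W sinα = 180.2
Slice 6: Δl = 1.9/cos40.4° = 2.495 m; N'_6 = 154·cos40.4° = 117.3; c'Δl = 33.43; W sinα = 99.8
Slice 7: Δl = 2.5/cos50.3° = 3.914 m; N'_7 = 88·cos50.3° = 56.2; c'Δl = 52.44; W sinα = 67.7
Σc'Δl = 252.6 kN/m; ΣN' = 1533.8 kN/m; ΣW sinα = 585.9 kN/m
Resisting = 252.6 + 1533.8·tan20.4° = 252.6 + 570.4 = 823.0 kN/m
FS = 823.0 / 585.9 = 1.405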